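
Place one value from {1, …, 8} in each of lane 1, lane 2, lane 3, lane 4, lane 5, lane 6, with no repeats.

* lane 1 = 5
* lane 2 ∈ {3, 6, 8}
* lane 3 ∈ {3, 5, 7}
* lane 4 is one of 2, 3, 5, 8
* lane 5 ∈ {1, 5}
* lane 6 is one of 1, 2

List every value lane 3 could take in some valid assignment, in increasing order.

lane 1's domain is down to {5}, so lane 1 = 5. Strike 5 from lane 3, lane 4, lane 5.
lane 5's domain is down to {1}, so lane 5 = 1. So lane 6 can't be 1.
That leaves lane 6 = 2. Remove 2 from lane 4.
No further eliminations apply; lane 3 can still be any of 3, 7.

3, 7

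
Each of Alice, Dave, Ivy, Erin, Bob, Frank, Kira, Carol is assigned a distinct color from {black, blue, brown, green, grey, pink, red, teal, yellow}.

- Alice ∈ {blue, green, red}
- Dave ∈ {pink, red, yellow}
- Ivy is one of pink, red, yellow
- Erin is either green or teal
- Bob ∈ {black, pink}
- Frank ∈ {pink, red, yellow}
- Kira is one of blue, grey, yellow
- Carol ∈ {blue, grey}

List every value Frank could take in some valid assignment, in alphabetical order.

Among the 8 variables, black fits only Bob (and all 8 values in {black, blue, green, grey, pink, red, teal, yellow} must be used), so Bob = black.
Among the 7 still-open variables, teal fits only Erin (and all 7 values in {blue, green, grey, pink, red, teal, yellow} must be used), so Erin = teal.
Among the 6 still-open variables, green fits only Alice (and all 6 values in {blue, green, grey, pink, red, yellow} must be used), so Alice = green.
The 3 variables Dave, Ivy, Frank are confined to {pink, red, yellow}, which locks those values in; drop them from Kira.
No further eliminations apply; Frank can still be any of pink, red, yellow.

pink, red, yellow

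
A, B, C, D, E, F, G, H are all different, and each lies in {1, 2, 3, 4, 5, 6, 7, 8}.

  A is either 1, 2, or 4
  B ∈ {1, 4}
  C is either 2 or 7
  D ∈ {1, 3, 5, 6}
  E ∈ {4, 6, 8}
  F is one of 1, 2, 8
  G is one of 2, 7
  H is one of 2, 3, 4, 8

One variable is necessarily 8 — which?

F

The 8 variables together cover exactly {1, 2, 3, 4, 5, 6, 7, 8} — 8 values for 8 variables — and 5 appears only in D's list, so D = 5.
The 7 still-open variables draw from only 7 values {1, 2, 3, 4, 6, 7, 8}, so each is used; only H can be 3, hence H = 3.
Among the 6 still-open variables, 6 fits only E (and all 6 values in {1, 2, 4, 6, 7, 8} must be used), so E = 6.
The 5 still-open variables draw from only 5 values {1, 2, 4, 7, 8}, so each is used; only F can be 8, hence F = 8.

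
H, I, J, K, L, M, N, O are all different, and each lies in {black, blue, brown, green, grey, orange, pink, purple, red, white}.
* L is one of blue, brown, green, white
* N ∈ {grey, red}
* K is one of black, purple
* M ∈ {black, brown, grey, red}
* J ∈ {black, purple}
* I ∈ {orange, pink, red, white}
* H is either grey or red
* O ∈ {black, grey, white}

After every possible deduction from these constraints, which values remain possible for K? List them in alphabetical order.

H and N share exactly the 2 values {grey, red}; by pigeonhole those values go to them, so strike grey, red from I, M, O.
The 2 variables J and K are confined to {black, purple}, which locks those values in; drop them from M, O.
That leaves M = brown. Remove brown from L.
O must be white (only option left). Strike white from I, L.
No further eliminations apply; K can still be any of black, purple.

black, purple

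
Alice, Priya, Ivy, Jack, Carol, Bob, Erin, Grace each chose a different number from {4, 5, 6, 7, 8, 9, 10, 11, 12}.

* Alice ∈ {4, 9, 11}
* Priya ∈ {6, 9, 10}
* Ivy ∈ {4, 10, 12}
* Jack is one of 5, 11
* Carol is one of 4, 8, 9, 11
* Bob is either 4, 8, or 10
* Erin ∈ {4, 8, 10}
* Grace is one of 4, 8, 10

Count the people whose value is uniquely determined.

The 8 variables draw from only 8 values {4, 5, 6, 8, 9, 10, 11, 12}, so each is used; only Jack can be 5, hence Jack = 5.
Among the 7 still-open variables, 6 fits only Priya (and all 7 values in {4, 6, 8, 9, 10, 11, 12} must be used), so Priya = 6.
The 6 still-open variables draw from only 6 values {4, 8, 9, 10, 11, 12}, so each is used; only Ivy can be 12, hence Ivy = 12.
Bob, Erin, Grace between them cover only {4, 8, 10} — a naked triple. Remove those values from Alice, Carol.
Determined: Priya=6, Ivy=12, Jack=5. The other people each still have more than one consistent value. That makes 3.

3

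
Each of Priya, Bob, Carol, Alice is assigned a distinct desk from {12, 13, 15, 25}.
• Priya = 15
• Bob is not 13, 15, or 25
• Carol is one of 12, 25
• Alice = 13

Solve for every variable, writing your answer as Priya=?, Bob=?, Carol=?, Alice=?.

Priya's domain is down to {15}, so Priya = 15.
Bob has just one choice, so Bob = 12. Strike 12 from Carol.
Carol must be 25 (only option left).
Alice must be 13 (only option left).

Priya=15, Bob=12, Carol=25, Alice=13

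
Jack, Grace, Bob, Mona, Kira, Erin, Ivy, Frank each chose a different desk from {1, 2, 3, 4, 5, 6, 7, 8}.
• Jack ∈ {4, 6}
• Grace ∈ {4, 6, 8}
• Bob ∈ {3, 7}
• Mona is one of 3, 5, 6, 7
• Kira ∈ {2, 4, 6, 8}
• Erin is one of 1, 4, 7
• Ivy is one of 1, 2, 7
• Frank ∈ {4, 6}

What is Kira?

The 8 variables draw from only 8 values {1, 2, 3, 4, 5, 6, 7, 8}, so each is used; only Mona can be 5, hence Mona = 5.
The 7 still-open variables draw from only 7 values {1, 2, 3, 4, 6, 7, 8}, so each is used; only Bob can be 3, hence Bob = 3.
The 2 variables Jack and Frank are confined to {4, 6}, which locks those values in; drop them from Grace, Kira, Erin.
That leaves Grace = 8. Strike 8 from Kira.
So Kira = 2.

2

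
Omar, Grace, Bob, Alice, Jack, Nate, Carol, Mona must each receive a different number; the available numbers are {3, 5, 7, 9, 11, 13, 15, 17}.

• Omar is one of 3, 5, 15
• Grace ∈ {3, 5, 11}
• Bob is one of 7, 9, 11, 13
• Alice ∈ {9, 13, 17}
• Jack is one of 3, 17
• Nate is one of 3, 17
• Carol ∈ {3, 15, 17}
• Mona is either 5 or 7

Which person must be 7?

Jack and Nate between them cover only {3, 17} — a naked pair. Remove those values from Omar, Grace, Alice, Carol.
Carol has just one choice, so Carol = 15. Eliminate 15 elsewhere: Omar.
Omar has just one choice, so Omar = 5. Strike 5 from Grace, Mona.
So 7 goes to Mona.

Mona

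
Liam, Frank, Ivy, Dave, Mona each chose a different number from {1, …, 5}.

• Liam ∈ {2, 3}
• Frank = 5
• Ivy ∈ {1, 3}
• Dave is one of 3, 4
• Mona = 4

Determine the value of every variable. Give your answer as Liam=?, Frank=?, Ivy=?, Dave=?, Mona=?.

Liam=2, Frank=5, Ivy=1, Dave=3, Mona=4

Frank must be 5 (only option left).
That leaves Mona = 4. Remove 4 from Dave.
Dave has just one choice, so Dave = 3. Strike 3 from Liam, Ivy.
Liam has just one choice, so Liam = 2.
Ivy must be 1 (only option left).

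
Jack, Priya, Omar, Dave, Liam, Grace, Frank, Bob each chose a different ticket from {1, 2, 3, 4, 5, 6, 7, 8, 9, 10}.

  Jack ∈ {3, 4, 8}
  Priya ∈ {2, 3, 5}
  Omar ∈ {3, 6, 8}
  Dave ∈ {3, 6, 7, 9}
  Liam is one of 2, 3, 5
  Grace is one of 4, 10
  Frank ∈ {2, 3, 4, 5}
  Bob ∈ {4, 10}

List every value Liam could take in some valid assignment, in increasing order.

2, 3, 5

Grace and Bob share exactly the 2 values {4, 10}; by pigeonhole those values go to them, so strike 4, 10 from Jack, Frank.
Priya, Liam, Frank share exactly the 3 values {2, 3, 5}; by pigeonhole those values go to them, so strike 2, 3, 5 from Jack, Omar, Dave.
Jack has just one choice, so Jack = 8. Eliminate 8 elsewhere: Omar.
Omar must be 6 (only option left). Remove 6 from Dave.
No further eliminations apply; Liam can still be any of 2, 3, 5.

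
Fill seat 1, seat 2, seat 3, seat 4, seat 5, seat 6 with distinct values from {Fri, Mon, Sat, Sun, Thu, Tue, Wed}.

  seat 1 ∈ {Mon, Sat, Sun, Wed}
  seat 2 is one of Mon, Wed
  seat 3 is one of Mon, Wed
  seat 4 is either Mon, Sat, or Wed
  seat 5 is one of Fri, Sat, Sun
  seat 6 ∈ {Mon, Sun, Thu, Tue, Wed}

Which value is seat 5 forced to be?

The 2 variables seat 2 and seat 3 are confined to {Mon, Wed}, which locks those values in; drop them from seat 1, seat 4, seat 6.
seat 4's domain is down to {Sat}, so seat 4 = Sat. Remove Sat from seat 1, seat 5.
That leaves seat 1 = Sun. Strike Sun from seat 5, seat 6.
So seat 5 = Fri.

Fri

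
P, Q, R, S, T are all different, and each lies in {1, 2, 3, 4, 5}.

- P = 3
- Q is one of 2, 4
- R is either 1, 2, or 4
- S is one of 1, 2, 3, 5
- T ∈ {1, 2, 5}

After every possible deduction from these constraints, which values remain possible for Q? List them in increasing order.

P must be 3 (only option left). Strike 3 from S.
No further eliminations apply; Q can still be any of 2, 4.

2, 4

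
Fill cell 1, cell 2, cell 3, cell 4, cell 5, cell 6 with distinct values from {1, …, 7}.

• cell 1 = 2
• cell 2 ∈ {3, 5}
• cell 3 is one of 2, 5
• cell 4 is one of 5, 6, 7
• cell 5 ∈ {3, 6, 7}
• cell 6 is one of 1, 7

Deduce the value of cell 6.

1

cell 1 must be 2 (only option left). So cell 3 can't be 2.
cell 3 has just one choice, so cell 3 = 5. Eliminate 5 elsewhere: cell 2, cell 4.
cell 2 must be 3 (only option left). Strike 3 from cell 5.
Among the 3 still-open variables, 1 fits only cell 6 (and all 3 values in {1, 6, 7} must be used), so cell 6 = 1.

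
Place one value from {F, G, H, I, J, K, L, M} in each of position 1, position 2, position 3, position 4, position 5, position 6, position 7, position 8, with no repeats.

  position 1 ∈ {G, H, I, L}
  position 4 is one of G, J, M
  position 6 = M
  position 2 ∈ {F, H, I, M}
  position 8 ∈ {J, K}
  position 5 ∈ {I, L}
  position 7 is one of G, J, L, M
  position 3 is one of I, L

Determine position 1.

position 6 has just one choice, so position 6 = M. Eliminate M elsewhere: position 2, position 4, position 7.
Among the 7 still-open variables, F fits only position 2 (and all 7 values in {F, G, H, I, J, K, L} must be used), so position 2 = F.
Among the 6 still-open variables, H fits only position 1 (and all 6 values in {G, H, I, J, K, L} must be used), so position 1 = H.

H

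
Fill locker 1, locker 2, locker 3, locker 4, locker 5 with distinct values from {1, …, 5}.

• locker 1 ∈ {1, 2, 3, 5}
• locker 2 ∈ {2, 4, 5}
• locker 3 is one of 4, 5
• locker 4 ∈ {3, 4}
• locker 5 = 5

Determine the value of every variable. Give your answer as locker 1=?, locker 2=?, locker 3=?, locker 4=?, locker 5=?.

locker 1=1, locker 2=2, locker 3=4, locker 4=3, locker 5=5

locker 5's domain is down to {5}, so locker 5 = 5. Strike 5 from locker 1, locker 2, locker 3.
locker 3 has just one choice, so locker 3 = 4. Eliminate 4 elsewhere: locker 2, locker 4.
locker 4's domain is down to {3}, so locker 4 = 3. Strike 3 from locker 1.
That leaves locker 2 = 2. Eliminate 2 elsewhere: locker 1.
locker 1's domain is down to {1}, so locker 1 = 1.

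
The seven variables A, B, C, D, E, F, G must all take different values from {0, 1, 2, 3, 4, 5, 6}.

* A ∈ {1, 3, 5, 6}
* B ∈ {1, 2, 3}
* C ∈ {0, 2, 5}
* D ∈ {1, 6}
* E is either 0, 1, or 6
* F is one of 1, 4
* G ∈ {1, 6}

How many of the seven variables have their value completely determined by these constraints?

The 7 variables draw from only 7 values {0, 1, 2, 3, 4, 5, 6}, so each is used; only F can be 4, hence F = 4.
The 2 variables D and G are confined to {1, 6}, which locks those values in; drop them from A, B, E.
E's domain is down to {0}, so E = 0. Eliminate 0 elsewhere: C.
Determined: E=0, F=4. The other variables each still have more than one consistent value. That makes 2.

2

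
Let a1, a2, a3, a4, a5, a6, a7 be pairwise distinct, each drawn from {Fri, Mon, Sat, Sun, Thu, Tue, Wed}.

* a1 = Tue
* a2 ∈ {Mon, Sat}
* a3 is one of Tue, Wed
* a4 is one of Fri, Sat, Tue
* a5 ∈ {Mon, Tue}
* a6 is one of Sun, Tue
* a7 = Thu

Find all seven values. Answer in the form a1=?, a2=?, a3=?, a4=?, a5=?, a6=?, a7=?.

a1=Tue, a2=Sat, a3=Wed, a4=Fri, a5=Mon, a6=Sun, a7=Thu

a1 has just one choice, so a1 = Tue. Eliminate Tue elsewhere: a3, a4, a5, a6.
a3 has just one choice, so a3 = Wed.
That leaves a5 = Mon. Strike Mon from a2.
a6 has just one choice, so a6 = Sun.
a7 has just one choice, so a7 = Thu.
That leaves a2 = Sat. Strike Sat from a4.
a4 has just one choice, so a4 = Fri.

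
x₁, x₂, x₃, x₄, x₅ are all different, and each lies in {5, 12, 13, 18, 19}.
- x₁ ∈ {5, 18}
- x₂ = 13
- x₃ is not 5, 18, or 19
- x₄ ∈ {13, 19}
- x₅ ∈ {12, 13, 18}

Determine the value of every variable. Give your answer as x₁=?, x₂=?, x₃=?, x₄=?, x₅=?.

x₂'s domain is down to {13}, so x₂ = 13. Remove 13 from x₃, x₄, x₅.
x₃ must be 12 (only option left). Remove 12 from x₅.
x₄'s domain is down to {19}, so x₄ = 19.
x₅ must be 18 (only option left). Eliminate 18 elsewhere: x₁.
That leaves x₁ = 5.

x₁=5, x₂=13, x₃=12, x₄=19, x₅=18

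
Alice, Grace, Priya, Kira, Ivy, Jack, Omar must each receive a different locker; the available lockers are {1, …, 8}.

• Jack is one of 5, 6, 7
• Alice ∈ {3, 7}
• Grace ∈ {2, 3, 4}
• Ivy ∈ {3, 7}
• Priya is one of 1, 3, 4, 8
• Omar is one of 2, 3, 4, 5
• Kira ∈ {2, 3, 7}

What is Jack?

The 2 variables Alice and Ivy are confined to {3, 7}, which locks those values in; drop them from Grace, Priya, Kira, Jack, Omar.
Kira's domain is down to {2}, so Kira = 2. Eliminate 2 elsewhere: Grace, Omar.
Grace's domain is down to {4}, so Grace = 4. Strike 4 from Priya, Omar.
That leaves Omar = 5. Eliminate 5 elsewhere: Jack.
So Jack = 6.

6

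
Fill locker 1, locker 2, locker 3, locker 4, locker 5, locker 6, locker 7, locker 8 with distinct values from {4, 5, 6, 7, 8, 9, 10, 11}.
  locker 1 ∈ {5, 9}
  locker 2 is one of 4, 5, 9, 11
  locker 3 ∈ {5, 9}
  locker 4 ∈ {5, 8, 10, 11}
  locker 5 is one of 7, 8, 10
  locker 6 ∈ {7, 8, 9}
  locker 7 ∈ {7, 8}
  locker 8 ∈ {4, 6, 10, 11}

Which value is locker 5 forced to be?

Among the 8 variables, 6 fits only locker 8 (and all 8 values in {4, 5, 6, 7, 8, 9, 10, 11} must be used), so locker 8 = 6.
The 7 still-open variables together cover exactly {4, 5, 7, 8, 9, 10, 11} — 7 values for 7 variables — and 4 appears only in locker 2's list, so locker 2 = 4.
The 6 still-open variables together cover exactly {5, 7, 8, 9, 10, 11} — 6 values for 6 variables — and 11 appears only in locker 4's list, so locker 4 = 11.
The 5 still-open variables draw from only 5 values {5, 7, 8, 9, 10}, so each is used; only locker 5 can be 10, hence locker 5 = 10.

10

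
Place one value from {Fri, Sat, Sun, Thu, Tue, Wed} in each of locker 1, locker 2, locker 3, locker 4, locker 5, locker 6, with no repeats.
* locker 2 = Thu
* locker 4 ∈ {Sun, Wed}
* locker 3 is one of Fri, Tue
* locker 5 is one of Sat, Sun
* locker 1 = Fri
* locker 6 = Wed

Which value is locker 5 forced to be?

Sat

locker 1 has just one choice, so locker 1 = Fri. So locker 3 can't be Fri.
locker 2's domain is down to {Thu}, so locker 2 = Thu.
locker 3 must be Tue (only option left).
locker 6 must be Wed (only option left). So locker 4 can't be Wed.
locker 4 has just one choice, so locker 4 = Sun. Eliminate Sun elsewhere: locker 5.
So locker 5 = Sat.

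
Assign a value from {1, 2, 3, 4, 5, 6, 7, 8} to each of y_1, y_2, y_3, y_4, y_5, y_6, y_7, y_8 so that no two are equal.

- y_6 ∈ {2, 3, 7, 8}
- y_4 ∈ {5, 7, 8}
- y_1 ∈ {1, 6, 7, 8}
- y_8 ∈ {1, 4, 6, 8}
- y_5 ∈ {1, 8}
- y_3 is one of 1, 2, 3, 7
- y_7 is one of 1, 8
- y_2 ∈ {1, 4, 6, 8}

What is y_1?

The 8 variables together cover exactly {1, 2, 3, 4, 5, 6, 7, 8} — 8 values for 8 variables — and 5 appears only in y_4's list, so y_4 = 5.
y_5 and y_7 share exactly the 2 values {1, 8}; by pigeonhole those values go to them, so strike 1, 8 from y_1, y_2, y_3, y_6, y_8.
y_2 and y_8 share exactly the 2 values {4, 6}; by pigeonhole those values go to them, so strike 4, 6 from y_1.
So y_1 = 7.

7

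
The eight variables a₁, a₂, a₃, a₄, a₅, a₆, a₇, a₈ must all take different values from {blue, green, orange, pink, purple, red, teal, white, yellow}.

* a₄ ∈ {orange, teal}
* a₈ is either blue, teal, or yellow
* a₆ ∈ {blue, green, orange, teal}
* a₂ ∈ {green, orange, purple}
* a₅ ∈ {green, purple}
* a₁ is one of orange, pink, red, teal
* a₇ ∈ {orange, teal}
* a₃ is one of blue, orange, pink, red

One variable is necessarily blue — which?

The 8 variables draw from only 8 values {blue, green, orange, pink, purple, red, teal, yellow}, so each is used; only a₈ can be yellow, hence a₈ = yellow.
a₄ and a₇ share exactly the 2 values {orange, teal}; by pigeonhole those values go to them, so strike orange, teal from a₁, a₂, a₃, a₆.
a₂ and a₅ share exactly the 2 values {green, purple}; by pigeonhole those values go to them, so strike green, purple from a₆.
So blue goes to a₆.

a₆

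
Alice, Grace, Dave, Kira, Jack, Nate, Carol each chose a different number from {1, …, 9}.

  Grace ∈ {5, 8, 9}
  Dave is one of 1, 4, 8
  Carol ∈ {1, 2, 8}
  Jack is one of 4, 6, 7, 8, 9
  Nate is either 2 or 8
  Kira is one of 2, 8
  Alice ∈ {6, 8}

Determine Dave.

The 2 variables Kira and Nate are confined to {2, 8}, which locks those values in; drop them from Alice, Grace, Dave, Jack, Carol.
That leaves Alice = 6. Remove 6 from Jack.
Carol's domain is down to {1}, so Carol = 1. Remove 1 from Dave.
So Dave = 4.

4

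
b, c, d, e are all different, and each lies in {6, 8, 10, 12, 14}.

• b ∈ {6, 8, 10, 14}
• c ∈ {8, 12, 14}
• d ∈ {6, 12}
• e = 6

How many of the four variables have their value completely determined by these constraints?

e must be 6 (only option left). So b, d can't be 6.
d must be 12 (only option left). Strike 12 from c.
Determined: d=12, e=6. The other variables each still have more than one consistent value. That makes 2.

2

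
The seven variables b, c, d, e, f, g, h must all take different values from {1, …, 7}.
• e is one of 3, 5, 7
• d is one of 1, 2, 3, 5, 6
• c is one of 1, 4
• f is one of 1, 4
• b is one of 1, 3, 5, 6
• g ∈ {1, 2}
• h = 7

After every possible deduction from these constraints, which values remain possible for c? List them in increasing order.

1, 4

h's domain is down to {7}, so h = 7. Strike 7 from e.
c and f share exactly the 2 values {1, 4}; by pigeonhole those values go to them, so strike 1, 4 from b, d, g.
That leaves g = 2. Eliminate 2 elsewhere: d.
No further eliminations apply; c can still be any of 1, 4.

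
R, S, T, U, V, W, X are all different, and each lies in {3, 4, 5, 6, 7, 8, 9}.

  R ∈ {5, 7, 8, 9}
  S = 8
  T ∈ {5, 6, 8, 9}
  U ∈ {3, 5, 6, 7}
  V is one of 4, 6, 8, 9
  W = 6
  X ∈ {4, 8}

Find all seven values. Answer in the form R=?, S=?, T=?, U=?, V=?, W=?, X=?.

S has just one choice, so S = 8. So R, T, V, X can't be 8.
W must be 6 (only option left). Strike 6 from T, U, V.
X must be 4 (only option left). So V can't be 4.
That leaves V = 9. Eliminate 9 elsewhere: R, T.
That leaves T = 5. So R, U can't be 5.
That leaves R = 7. Eliminate 7 elsewhere: U.
U has just one choice, so U = 3.

R=7, S=8, T=5, U=3, V=9, W=6, X=4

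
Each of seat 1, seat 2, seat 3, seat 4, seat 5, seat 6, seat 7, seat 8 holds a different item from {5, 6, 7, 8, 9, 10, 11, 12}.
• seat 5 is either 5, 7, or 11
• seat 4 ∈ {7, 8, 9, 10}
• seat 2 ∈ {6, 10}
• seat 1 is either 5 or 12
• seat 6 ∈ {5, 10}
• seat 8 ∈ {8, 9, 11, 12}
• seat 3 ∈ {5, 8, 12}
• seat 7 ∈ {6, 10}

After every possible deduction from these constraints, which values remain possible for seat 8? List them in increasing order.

The 2 variables seat 2 and seat 7 are confined to {6, 10}, which locks those values in; drop them from seat 4, seat 6.
seat 6 must be 5 (only option left). Remove 5 from seat 1, seat 3, seat 5.
seat 1 has just one choice, so seat 1 = 12. Remove 12 from seat 3, seat 8.
seat 3's domain is down to {8}, so seat 3 = 8. So seat 4, seat 8 can't be 8.
No further eliminations apply; seat 8 can still be any of 9, 11.

9, 11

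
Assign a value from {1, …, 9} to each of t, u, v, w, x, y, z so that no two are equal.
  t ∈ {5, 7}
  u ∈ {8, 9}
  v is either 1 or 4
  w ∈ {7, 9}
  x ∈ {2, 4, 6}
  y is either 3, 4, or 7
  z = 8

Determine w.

z's domain is down to {8}, so z = 8. Strike 8 from u.
u's domain is down to {9}, so u = 9. Strike 9 from w.
So w = 7.

7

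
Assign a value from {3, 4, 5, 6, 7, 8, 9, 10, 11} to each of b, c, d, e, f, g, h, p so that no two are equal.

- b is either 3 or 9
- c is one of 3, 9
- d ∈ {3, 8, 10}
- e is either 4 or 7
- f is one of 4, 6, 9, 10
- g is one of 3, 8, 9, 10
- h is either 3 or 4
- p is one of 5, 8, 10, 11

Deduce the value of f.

6

b and c between them cover only {3, 9} — a naked pair. Remove those values from d, f, g, h.
h has just one choice, so h = 4. Remove 4 from e, f.
e must be 7 (only option left).
d and g between them cover only {8, 10} — a naked pair. Remove those values from f, p.
So f = 6.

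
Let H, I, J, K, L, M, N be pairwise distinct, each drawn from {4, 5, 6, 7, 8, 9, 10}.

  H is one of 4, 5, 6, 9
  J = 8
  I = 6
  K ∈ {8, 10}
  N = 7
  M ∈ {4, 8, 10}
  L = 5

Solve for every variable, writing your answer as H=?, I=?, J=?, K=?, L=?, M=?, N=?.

H=9, I=6, J=8, K=10, L=5, M=4, N=7

I has just one choice, so I = 6. Remove 6 from H.
That leaves J = 8. So K, M can't be 8.
That leaves K = 10. Remove 10 from M.
L has just one choice, so L = 5. Strike 5 from H.
M has just one choice, so M = 4. Strike 4 from H.
That leaves N = 7.
H has just one choice, so H = 9.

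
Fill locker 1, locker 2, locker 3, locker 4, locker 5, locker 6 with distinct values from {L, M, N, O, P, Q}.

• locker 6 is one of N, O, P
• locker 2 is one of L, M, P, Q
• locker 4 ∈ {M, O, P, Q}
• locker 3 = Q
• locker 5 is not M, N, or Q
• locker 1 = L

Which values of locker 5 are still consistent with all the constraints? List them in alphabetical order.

locker 1 has just one choice, so locker 1 = L. So locker 2, locker 5 can't be L.
locker 3 must be Q (only option left). Eliminate Q elsewhere: locker 2, locker 4.
The 4 still-open variables draw from only 4 values {M, N, O, P}, so each is used; only locker 6 can be N, hence locker 6 = N.
No further eliminations apply; locker 5 can still be any of O, P.

O, P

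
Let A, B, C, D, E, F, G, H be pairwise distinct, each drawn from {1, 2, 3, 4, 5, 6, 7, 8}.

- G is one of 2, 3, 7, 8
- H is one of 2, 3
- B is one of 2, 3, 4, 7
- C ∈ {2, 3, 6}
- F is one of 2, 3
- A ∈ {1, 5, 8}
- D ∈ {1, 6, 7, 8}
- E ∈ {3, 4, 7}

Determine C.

6

The 8 variables draw from only 8 values {1, 2, 3, 4, 5, 6, 7, 8}, so each is used; only A can be 5, hence A = 5.
The 7 still-open variables together cover exactly {1, 2, 3, 4, 6, 7, 8} — 7 values for 7 variables — and 1 appears only in D's list, so D = 1.
Among the 6 still-open variables, 6 fits only C (and all 6 values in {2, 3, 4, 6, 7, 8} must be used), so C = 6.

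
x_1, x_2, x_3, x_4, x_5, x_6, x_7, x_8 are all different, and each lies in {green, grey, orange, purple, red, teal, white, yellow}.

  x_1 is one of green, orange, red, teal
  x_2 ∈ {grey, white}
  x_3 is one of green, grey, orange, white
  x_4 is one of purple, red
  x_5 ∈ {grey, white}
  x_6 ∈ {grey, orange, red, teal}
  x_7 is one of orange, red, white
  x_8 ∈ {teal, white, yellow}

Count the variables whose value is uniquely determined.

The 8 variables together cover exactly {green, grey, orange, purple, red, teal, white, yellow} — 8 values for 8 variables — and purple appears only in x_4's list, so x_4 = purple.
Among the 7 still-open variables, yellow fits only x_8 (and all 7 values in {green, grey, orange, red, teal, white, yellow} must be used), so x_8 = yellow.
x_2 and x_5 share exactly the 2 values {grey, white}; by pigeonhole those values go to them, so strike grey, white from x_3, x_6, x_7.
Determined: x_4=purple, x_8=yellow. The other variables each still have more than one consistent value. That makes 2.

2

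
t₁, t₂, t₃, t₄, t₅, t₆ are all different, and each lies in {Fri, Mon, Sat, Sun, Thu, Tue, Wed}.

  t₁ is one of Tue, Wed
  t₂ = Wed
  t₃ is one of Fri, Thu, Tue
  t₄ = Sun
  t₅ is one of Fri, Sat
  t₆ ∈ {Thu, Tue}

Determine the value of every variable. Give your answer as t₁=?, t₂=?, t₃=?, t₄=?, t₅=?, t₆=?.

t₂ must be Wed (only option left). Eliminate Wed elsewhere: t₁.
t₄ has just one choice, so t₄ = Sun.
t₁'s domain is down to {Tue}, so t₁ = Tue. Remove Tue from t₃, t₆.
t₆'s domain is down to {Thu}, so t₆ = Thu. Eliminate Thu elsewhere: t₃.
That leaves t₃ = Fri. So t₅ can't be Fri.
t₅'s domain is down to {Sat}, so t₅ = Sat.

t₁=Tue, t₂=Wed, t₃=Fri, t₄=Sun, t₅=Sat, t₆=Thu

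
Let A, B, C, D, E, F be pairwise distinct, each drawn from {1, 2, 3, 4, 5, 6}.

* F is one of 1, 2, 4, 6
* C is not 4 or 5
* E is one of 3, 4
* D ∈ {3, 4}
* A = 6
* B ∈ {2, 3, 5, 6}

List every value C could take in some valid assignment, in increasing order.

1, 2

A's domain is down to {6}, so A = 6. Remove 6 from B, C, F.
Among the 5 still-open variables, 5 fits only B (and all 5 values in {1, 2, 3, 4, 5} must be used), so B = 5.
D and E between them cover only {3, 4} — a naked pair. Remove those values from C, F.
No further eliminations apply; C can still be any of 1, 2.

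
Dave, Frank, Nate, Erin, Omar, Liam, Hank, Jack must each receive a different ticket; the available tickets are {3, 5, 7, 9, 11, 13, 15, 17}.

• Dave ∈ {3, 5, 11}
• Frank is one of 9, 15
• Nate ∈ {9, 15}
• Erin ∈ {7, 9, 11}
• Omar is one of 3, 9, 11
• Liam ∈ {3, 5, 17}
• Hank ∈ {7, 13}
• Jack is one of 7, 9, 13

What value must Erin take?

11

Among the 8 variables, 17 fits only Liam (and all 8 values in {3, 5, 7, 9, 11, 13, 15, 17} must be used), so Liam = 17.
The 7 still-open variables draw from only 7 values {3, 5, 7, 9, 11, 13, 15}, so each is used; only Dave can be 5, hence Dave = 5.
The 6 still-open variables together cover exactly {3, 7, 9, 11, 13, 15} — 6 values for 6 variables — and 3 appears only in Omar's list, so Omar = 3.
Among the 5 still-open variables, 11 fits only Erin (and all 5 values in {7, 9, 11, 13, 15} must be used), so Erin = 11.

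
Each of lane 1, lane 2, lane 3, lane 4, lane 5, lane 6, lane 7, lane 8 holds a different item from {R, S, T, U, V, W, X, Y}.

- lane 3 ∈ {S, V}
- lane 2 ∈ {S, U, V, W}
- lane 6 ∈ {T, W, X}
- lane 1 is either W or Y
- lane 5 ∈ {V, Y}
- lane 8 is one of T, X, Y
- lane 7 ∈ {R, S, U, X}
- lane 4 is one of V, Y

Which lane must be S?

lane 3

Among the 8 variables, R fits only lane 7 (and all 8 values in {R, S, T, U, V, W, X, Y} must be used), so lane 7 = R.
Among the 7 still-open variables, U fits only lane 2 (and all 7 values in {S, T, U, V, W, X, Y} must be used), so lane 2 = U.
The 6 still-open variables draw from only 6 values {S, T, V, W, X, Y}, so each is used; only lane 3 can be S, hence lane 3 = S.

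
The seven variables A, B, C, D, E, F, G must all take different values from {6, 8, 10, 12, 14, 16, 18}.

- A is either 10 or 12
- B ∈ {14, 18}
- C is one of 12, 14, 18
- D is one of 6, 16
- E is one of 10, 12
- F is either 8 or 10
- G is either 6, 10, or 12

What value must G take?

Among the 7 variables, 8 fits only F (and all 7 values in {6, 8, 10, 12, 14, 16, 18} must be used), so F = 8.
Among the 6 still-open variables, 16 fits only D (and all 6 values in {6, 10, 12, 14, 16, 18} must be used), so D = 16.
The 5 still-open variables draw from only 5 values {6, 10, 12, 14, 18}, so each is used; only G can be 6, hence G = 6.

6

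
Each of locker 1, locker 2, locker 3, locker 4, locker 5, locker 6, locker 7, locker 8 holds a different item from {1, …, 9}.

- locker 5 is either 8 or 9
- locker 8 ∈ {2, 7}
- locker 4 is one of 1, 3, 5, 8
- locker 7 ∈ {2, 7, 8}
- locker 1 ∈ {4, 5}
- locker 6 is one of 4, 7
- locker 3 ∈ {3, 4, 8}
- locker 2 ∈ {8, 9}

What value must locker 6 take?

4

The 8 variables together cover exactly {1, 2, 3, 4, 5, 7, 8, 9} — 8 values for 8 variables — and 1 appears only in locker 4's list, so locker 4 = 1.
The 7 still-open variables together cover exactly {2, 3, 4, 5, 7, 8, 9} — 7 values for 7 variables — and 3 appears only in locker 3's list, so locker 3 = 3.
The 6 still-open variables draw from only 6 values {2, 4, 5, 7, 8, 9}, so each is used; only locker 1 can be 5, hence locker 1 = 5.
The 5 still-open variables together cover exactly {2, 4, 7, 8, 9} — 5 values for 5 variables — and 4 appears only in locker 6's list, so locker 6 = 4.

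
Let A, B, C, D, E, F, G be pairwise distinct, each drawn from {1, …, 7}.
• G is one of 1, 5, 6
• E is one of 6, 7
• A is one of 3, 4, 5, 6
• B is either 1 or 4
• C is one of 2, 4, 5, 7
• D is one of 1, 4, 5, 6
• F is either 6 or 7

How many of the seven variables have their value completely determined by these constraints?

The 7 variables together cover exactly {1, 2, 3, 4, 5, 6, 7} — 7 values for 7 variables — and 2 appears only in C's list, so C = 2.
The 6 still-open variables together cover exactly {1, 3, 4, 5, 6, 7} — 6 values for 6 variables — and 3 appears only in A's list, so A = 3.
The 2 variables E and F are confined to {6, 7}, which locks those values in; drop them from D, G.
Determined: A=3, C=2. The other variables each still have more than one consistent value. That makes 2.

2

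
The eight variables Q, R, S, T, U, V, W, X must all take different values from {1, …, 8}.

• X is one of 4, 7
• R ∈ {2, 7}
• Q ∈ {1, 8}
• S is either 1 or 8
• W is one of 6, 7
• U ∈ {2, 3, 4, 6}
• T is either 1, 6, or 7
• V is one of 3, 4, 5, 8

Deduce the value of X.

4

The 8 variables draw from only 8 values {1, 2, 3, 4, 5, 6, 7, 8}, so each is used; only V can be 5, hence V = 5.
The 7 still-open variables draw from only 7 values {1, 2, 3, 4, 6, 7, 8}, so each is used; only U can be 3, hence U = 3.
The 6 still-open variables together cover exactly {1, 2, 4, 6, 7, 8} — 6 values for 6 variables — and 2 appears only in R's list, so R = 2.
The 5 still-open variables draw from only 5 values {1, 4, 6, 7, 8}, so each is used; only X can be 4, hence X = 4.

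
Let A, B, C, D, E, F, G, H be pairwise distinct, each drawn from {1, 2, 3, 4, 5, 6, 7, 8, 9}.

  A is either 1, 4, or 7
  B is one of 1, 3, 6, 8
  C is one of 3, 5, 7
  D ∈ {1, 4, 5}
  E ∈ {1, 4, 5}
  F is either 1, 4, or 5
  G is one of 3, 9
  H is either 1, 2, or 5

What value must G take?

D, E, F between them cover only {1, 4, 5} — a naked triple. Remove those values from A, B, C, H.
A has just one choice, so A = 7. Strike 7 from C.
C must be 3 (only option left). Remove 3 from B, G.
So G = 9.

9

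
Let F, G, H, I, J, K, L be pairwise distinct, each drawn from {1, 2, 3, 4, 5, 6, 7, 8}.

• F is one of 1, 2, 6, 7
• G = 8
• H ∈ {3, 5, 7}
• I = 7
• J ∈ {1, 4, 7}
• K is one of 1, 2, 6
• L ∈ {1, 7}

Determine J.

G must be 8 (only option left).
I has just one choice, so I = 7. Eliminate 7 elsewhere: F, H, J, L.
L must be 1 (only option left). Eliminate 1 elsewhere: F, J, K.
So J = 4.

4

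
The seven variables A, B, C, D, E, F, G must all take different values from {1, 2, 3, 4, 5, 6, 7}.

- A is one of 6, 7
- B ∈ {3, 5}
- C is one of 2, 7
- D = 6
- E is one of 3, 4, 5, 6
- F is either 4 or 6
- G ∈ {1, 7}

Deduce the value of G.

1

D's domain is down to {6}, so D = 6. Remove 6 from A, E, F.
That leaves F = 4. Remove 4 from E.
A must be 7 (only option left). Strike 7 from C, G.
So G = 1.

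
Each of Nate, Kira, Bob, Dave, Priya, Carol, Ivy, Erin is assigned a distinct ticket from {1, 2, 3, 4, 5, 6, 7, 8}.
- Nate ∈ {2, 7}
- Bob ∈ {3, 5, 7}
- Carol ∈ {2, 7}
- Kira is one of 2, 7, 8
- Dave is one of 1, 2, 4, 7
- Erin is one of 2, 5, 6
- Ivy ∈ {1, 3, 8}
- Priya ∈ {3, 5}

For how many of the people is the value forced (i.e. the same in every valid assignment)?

The 8 variables together cover exactly {1, 2, 3, 4, 5, 6, 7, 8} — 8 values for 8 variables — and 4 appears only in Dave's list, so Dave = 4.
The 7 still-open variables together cover exactly {1, 2, 3, 5, 6, 7, 8} — 7 values for 7 variables — and 1 appears only in Ivy's list, so Ivy = 1.
Among the 6 still-open variables, 6 fits only Erin (and all 6 values in {2, 3, 5, 6, 7, 8} must be used), so Erin = 6.
The 5 still-open variables together cover exactly {2, 3, 5, 7, 8} — 5 values for 5 variables — and 8 appears only in Kira's list, so Kira = 8.
Nate and Carol between them cover only {2, 7} — a naked pair. Remove those values from Bob.
Determined: Kira=8, Dave=4, Ivy=1, Erin=6. The other people each still have more than one consistent value. That makes 4.

4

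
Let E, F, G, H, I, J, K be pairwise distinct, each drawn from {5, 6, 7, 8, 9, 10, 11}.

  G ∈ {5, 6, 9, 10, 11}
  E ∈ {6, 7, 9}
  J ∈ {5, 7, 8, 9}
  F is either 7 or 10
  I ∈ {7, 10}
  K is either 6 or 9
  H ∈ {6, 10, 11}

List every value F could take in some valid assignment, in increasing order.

7, 10

Among the 7 variables, 8 fits only J (and all 7 values in {5, 6, 7, 8, 9, 10, 11} must be used), so J = 8.
Among the 6 still-open variables, 5 fits only G (and all 6 values in {5, 6, 7, 9, 10, 11} must be used), so G = 5.
The 5 still-open variables draw from only 5 values {6, 7, 9, 10, 11}, so each is used; only H can be 11, hence H = 11.
The 2 variables F and I are confined to {7, 10}, which locks those values in; drop them from E.
No further eliminations apply; F can still be any of 7, 10.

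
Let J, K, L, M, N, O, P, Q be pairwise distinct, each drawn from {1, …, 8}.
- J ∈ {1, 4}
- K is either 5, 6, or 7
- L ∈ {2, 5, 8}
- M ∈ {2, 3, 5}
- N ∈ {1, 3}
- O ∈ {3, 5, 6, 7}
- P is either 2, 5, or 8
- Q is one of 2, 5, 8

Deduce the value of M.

3

The 8 variables draw from only 8 values {1, 2, 3, 4, 5, 6, 7, 8}, so each is used; only J can be 4, hence J = 4.
The 7 still-open variables together cover exactly {1, 2, 3, 5, 6, 7, 8} — 7 values for 7 variables — and 1 appears only in N's list, so N = 1.
L, P, Q between them cover only {2, 5, 8} — a naked triple. Remove those values from K, M, O.
So M = 3.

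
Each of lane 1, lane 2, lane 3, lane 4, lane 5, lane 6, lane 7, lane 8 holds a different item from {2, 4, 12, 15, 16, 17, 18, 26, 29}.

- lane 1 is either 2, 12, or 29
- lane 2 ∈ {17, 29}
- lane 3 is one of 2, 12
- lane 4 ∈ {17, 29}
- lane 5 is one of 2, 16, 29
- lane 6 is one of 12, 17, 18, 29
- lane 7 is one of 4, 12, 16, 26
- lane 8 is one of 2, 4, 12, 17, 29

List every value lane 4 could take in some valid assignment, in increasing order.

17, 29

The 8 variables together cover exactly {2, 4, 12, 16, 17, 18, 26, 29} — 8 values for 8 variables — and 18 appears only in lane 6's list, so lane 6 = 18.
Among the 7 still-open variables, 26 fits only lane 7 (and all 7 values in {2, 4, 12, 16, 17, 26, 29} must be used), so lane 7 = 26.
The 6 still-open variables draw from only 6 values {2, 4, 12, 16, 17, 29}, so each is used; only lane 8 can be 4, hence lane 8 = 4.
The 5 still-open variables draw from only 5 values {2, 12, 16, 17, 29}, so each is used; only lane 5 can be 16, hence lane 5 = 16.
The 2 variables lane 2 and lane 4 are confined to {17, 29}, which locks those values in; drop them from lane 1.
No further eliminations apply; lane 4 can still be any of 17, 29.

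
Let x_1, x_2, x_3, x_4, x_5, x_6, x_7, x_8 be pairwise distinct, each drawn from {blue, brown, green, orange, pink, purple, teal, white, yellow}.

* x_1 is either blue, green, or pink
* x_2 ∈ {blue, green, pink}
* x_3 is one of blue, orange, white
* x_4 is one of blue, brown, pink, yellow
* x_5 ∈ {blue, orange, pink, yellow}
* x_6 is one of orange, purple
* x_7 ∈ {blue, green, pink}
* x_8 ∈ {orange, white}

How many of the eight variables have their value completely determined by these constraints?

3

The 8 variables together cover exactly {blue, brown, green, orange, pink, purple, white, yellow} — 8 values for 8 variables — and brown appears only in x_4's list, so x_4 = brown.
Among the 7 still-open variables, purple fits only x_6 (and all 7 values in {blue, green, orange, pink, purple, white, yellow} must be used), so x_6 = purple.
Among the 6 still-open variables, yellow fits only x_5 (and all 6 values in {blue, green, orange, pink, white, yellow} must be used), so x_5 = yellow.
x_1, x_2, x_7 share exactly the 3 values {blue, green, pink}; by pigeonhole those values go to them, so strike blue, green, pink from x_3.
Determined: x_4=brown, x_5=yellow, x_6=purple. The other variables each still have more than one consistent value. That makes 3.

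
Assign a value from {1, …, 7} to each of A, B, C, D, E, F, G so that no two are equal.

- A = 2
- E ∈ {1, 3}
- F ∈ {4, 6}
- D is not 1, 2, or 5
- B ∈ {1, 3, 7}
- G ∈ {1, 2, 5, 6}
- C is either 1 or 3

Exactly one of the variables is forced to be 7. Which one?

B

A has just one choice, so A = 2. So G can't be 2.
The 6 still-open variables draw from only 6 values {1, 3, 4, 5, 6, 7}, so each is used; only G can be 5, hence G = 5.
The 2 variables C and E are confined to {1, 3}, which locks those values in; drop them from B, D.
So 7 goes to B.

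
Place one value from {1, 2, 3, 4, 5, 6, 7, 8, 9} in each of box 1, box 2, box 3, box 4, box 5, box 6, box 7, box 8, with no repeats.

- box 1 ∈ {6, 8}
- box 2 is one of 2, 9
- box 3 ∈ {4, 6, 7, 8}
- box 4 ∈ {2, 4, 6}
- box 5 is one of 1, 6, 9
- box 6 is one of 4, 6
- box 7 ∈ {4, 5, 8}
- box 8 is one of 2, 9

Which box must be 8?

box 1

The 8 variables together cover exactly {1, 2, 4, 5, 6, 7, 8, 9} — 8 values for 8 variables — and 1 appears only in box 5's list, so box 5 = 1.
The 7 still-open variables draw from only 7 values {2, 4, 5, 6, 7, 8, 9}, so each is used; only box 7 can be 5, hence box 7 = 5.
The 6 still-open variables draw from only 6 values {2, 4, 6, 7, 8, 9}, so each is used; only box 3 can be 7, hence box 3 = 7.
Among the 5 still-open variables, 8 fits only box 1 (and all 5 values in {2, 4, 6, 8, 9} must be used), so box 1 = 8.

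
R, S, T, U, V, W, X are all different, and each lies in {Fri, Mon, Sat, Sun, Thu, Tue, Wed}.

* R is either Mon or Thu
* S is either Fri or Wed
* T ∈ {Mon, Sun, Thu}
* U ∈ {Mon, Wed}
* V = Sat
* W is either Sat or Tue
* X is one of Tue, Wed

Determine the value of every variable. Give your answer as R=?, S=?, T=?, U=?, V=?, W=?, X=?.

R=Thu, S=Fri, T=Sun, U=Mon, V=Sat, W=Tue, X=Wed

V has just one choice, so V = Sat. Remove Sat from W.
W has just one choice, so W = Tue. So X can't be Tue.
That leaves X = Wed. Remove Wed from S, U.
That leaves S = Fri.
U must be Mon (only option left). Eliminate Mon elsewhere: R, T.
That leaves R = Thu. Eliminate Thu elsewhere: T.
That leaves T = Sun.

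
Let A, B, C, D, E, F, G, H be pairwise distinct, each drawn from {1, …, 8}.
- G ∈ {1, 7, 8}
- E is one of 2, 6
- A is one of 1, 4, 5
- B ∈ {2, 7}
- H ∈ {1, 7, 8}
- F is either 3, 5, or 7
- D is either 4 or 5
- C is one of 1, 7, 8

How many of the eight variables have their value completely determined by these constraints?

Among the 8 variables, 3 fits only F (and all 8 values in {1, 2, 3, 4, 5, 6, 7, 8} must be used), so F = 3.
The 7 still-open variables draw from only 7 values {1, 2, 4, 5, 6, 7, 8}, so each is used; only E can be 6, hence E = 6.
The 6 still-open variables together cover exactly {1, 2, 4, 5, 7, 8} — 6 values for 6 variables — and 2 appears only in B's list, so B = 2.
C, G, H share exactly the 3 values {1, 7, 8}; by pigeonhole those values go to them, so strike 1, 7, 8 from A.
Determined: B=2, E=6, F=3. The other variables each still have more than one consistent value. That makes 3.

3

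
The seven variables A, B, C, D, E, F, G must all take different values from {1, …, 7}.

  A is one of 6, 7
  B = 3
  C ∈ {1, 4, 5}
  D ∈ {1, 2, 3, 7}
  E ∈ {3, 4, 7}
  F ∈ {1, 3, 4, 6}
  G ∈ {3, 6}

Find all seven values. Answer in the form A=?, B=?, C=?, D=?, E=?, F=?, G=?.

B has just one choice, so B = 3. So D, E, F, G can't be 3.
G's domain is down to {6}, so G = 6. Strike 6 from A, F.
A has just one choice, so A = 7. Strike 7 from D, E.
E must be 4 (only option left). So C, F can't be 4.
F must be 1 (only option left). Eliminate 1 elsewhere: C, D.
C must be 5 (only option left).
D has just one choice, so D = 2.

A=7, B=3, C=5, D=2, E=4, F=1, G=6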